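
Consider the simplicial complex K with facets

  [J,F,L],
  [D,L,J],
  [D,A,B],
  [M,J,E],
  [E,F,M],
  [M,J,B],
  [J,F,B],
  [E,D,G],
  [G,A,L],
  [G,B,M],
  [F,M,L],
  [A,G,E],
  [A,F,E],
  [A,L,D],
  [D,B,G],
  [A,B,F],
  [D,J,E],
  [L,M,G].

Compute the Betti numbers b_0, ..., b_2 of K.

b_0 = 1, b_1 = 1, b_2 = 0.

K has 9 vertices, 27 edges, 18 triangles.
rank ∂_0 = 0, rank ∂_1 = 8 ⇒ b_0 = 9 − 0 − 8 = 1; all invariant factors of ∂_1 are 1 so no torsion. So H_0 ≅ Z.
rank ∂_1 = 8, rank ∂_2 = 18 ⇒ b_1 = 27 − 8 − 18 = 1; ∂_2 has invariant factor(s) [2] giving torsion. So H_1 ≅ Z ⊕ Z/2.
rank ∂_2 = 18, rank ∂_3 = 0 ⇒ b_2 = 18 − 18 − 0 = 0. So H_2 ≅ 0.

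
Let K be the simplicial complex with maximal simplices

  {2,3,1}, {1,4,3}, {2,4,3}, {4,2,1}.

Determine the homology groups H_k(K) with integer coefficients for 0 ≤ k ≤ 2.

Take the total order 1 < 2 < 3 < 4 on the vertex set. Then K (dimension 2) consists of the simplices:

  0-simplices (4): [1], [2], [3], [4]
  1-simplices (6): [1,2], [1,3], [1,4], [2,3], [2,4], [3,4]
  2-simplices (4): [1,2,3], [1,2,4], [1,3,4], [2,3,4]

so the chain groups are C_0 ≅ Z^4, C_1 ≅ Z^6, C_2 ≅ Z^4.

The boundary map ∂_1: C_1 → C_0 sends each edge [p,q] (with p < q) to q − p.
As a 4×6 matrix over Z this has rank 3, with invariant factors (1,1,1).

Boundary ∂_2: C_2 → C_1 sends each 2-simplex [p,q,r] to [q,r] − [p,r] + [p,q]. For instance
  ∂[1,3,4] = [3,4] − [1,4] + [1,3],
  ∂[1,2,4] = [2,4] − [1,4] + [1,2].
This gives a 6×4 integer matrix of rank 3; reducing to Smith normal form yields diagonal entries (1,1,1).

From H_k ≅ ker(∂_k) / im(∂_{k+1}) we obtain:

  H_0: rank C_0 − rank ∂_1 = 4 − 3 = 1, and the invariant factors of ∂_1 are all 1, so H_0 ≅ Z.
  H_1: rank ker ∂_1 − rank ∂_2 = (6 − 3) − 3 = 0, and the invariant factors of ∂_2 are all 1, so H_1 ≅ 0.
  H_2: rank ker ∂_2 − rank ∂_3 = (4 − 3) − 0 = 1, and there is no ∂_3, so H_2 ≅ Z.

As a check, the Euler characteristic is 4 − 6 + 4 = 2, which agrees with 1 − 0 + 1 = 2.

H_0 = Z,  H_1 = 0,  H_2 = Z.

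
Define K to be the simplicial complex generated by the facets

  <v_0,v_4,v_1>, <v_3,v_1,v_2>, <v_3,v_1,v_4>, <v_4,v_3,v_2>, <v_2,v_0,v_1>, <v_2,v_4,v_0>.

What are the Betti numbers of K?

K has 5 vertices, 9 edges, 6 triangles.
rank ∂_0 = 0, rank ∂_1 = 4 ⇒ b_0 = 5 − 0 − 4 = 1; all invariant factors of ∂_1 are 1 so no torsion. So H_0 = Z.
rank ∂_1 = 4, rank ∂_2 = 5 ⇒ b_1 = 9 − 4 − 5 = 0; all invariant factors of ∂_2 are 1 so no torsion. So H_1 = 0.
rank ∂_2 = 5, rank ∂_3 = 0 ⇒ b_2 = 6 − 5 − 0 = 1. So H_2 = Z.

b_0 = 1, b_1 = 0, b_2 = 1.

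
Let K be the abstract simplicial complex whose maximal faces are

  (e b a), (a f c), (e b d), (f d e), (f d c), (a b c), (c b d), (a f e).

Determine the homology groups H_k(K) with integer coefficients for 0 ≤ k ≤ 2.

Fix the vertex order a < b < c < d < e < f and write every simplex with vertices in increasing order. Then dim K = 2 and the simplices of K are:

  0-simplices (6): a, b, c, d, e, f
  1-simplices (12): ab, ac, ae, af, bc, bd, be, cd, cf, de, df, ef
  2-simplices (8): abc, abe, acf, aef, bcd, bde, cdf, def

so the chain groups are C_0 ≅ Z^6, C_1 ≅ Z^12, C_2 ≅ Z^8.

∂_1: C_1 → C_0 is given by ∂[p,q] = [q] − [p]. For instance
  ∂de = e − d.
The resulting 6×12 matrix has rank 5, and its Smith normal form has invariant factors (1,1,1,1,1).

The boundary map ∂_2: C_2 → C_1 maps a triangle to the signed sum of its edges. For instance
  ∂aef = ef − af + ae,
  ∂abe = be − ae + ab.
The resulting 12×8 matrix has rank 7, and its Smith normal form has invariant factors (1,1,1,1,1,1,1).

Reading off H_k = ker ∂_k / im ∂_{k+1}:

  H_0: rank C_0 − rank ∂_1 = 6 − 5 = 1, and the invariant factors of ∂_1 are all 1, so H_0 = Z.
  H_1: rank ker ∂_1 − rank ∂_2 = (12 − 5) − 7 = 0, and the invariant factors of ∂_2 are all 1, so H_1 = 0.
  H_2: rank ker ∂_2 − rank ∂_3 = (8 − 7) − 0 = 1, and there is no ∂_3, so H_2 = Z.

(K is a triangulation of the 2-sphere S^2.)

H_0 ≅ Z,  H_1 = 0,  H_2 ≅ Z.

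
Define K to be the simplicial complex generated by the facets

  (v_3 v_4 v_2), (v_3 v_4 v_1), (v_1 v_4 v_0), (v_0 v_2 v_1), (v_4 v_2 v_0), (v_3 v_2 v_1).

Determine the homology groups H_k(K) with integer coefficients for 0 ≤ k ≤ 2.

H_0 = Z,  H_1 = 0,  H_2 = Z.

Take the total order v_0 < v_1 < v_2 < v_3 < v_4 on the vertex set. Then K (dimension 2) consists of the simplices:

  0-simplices (5): [v_0], [v_1], [v_2], [v_3], [v_4]
  1-simplices (9): [v_0,v_1], [v_0,v_2], [v_0,v_4], [v_1,v_2], [v_1,v_3], [v_1,v_4], [v_2,v_3], [v_2,v_4], [v_3,v_4]
  2-simplices (6): [v_0,v_1,v_2], [v_0,v_1,v_4], [v_0,v_2,v_4], [v_1,v_2,v_3], [v_1,v_3,v_4], [v_2,v_3,v_4]

giving chain groups C_0 ≅ Z^5, C_1 ≅ Z^9, C_2 ≅ Z^6.

Boundary ∂_1: C_1 → C_0 is given by ∂[p,q] = [q] − [p]. For instance
  ∂[v_0,v_2] = [v_2] − [v_0].
This gives a 5×9 integer matrix of rank 4; reducing to Smith normal form yields diagonal entries (1,1,1,1).

Boundary ∂_2: C_2 → C_1 sends each 2-simplex [p,q,r] to [q,r] − [p,r] + [p,q]. For instance
  ∂[v_0,v_2,v_4] = [v_2,v_4] − [v_0,v_4] + [v_0,v_2],
  ∂[v_0,v_1,v_2] = [v_1,v_2] − [v_0,v_2] + [v_0,v_1].
This gives a 9×6 integer matrix of rank 5; reducing to Smith normal form yields diagonal entries (1,1,1,1,1).

From H_k ≅ ker(∂_k) / im(∂_{k+1}) we obtain:

  H_0: rank C_0 − rank ∂_1 = 5 − 4 = 1, and the invariant factors of ∂_1 are all 1, so H_0 ≅ Z.
  H_1: rank ker ∂_1 − rank ∂_2 = (9 − 4) − 5 = 0, and the invariant factors of ∂_2 are all 1, so H_1 ≅ 0.
  H_2: rank ker ∂_2 − rank ∂_3 = (6 − 5) − 0 = 1, and there is no ∂_3, so H_2 ≅ Z.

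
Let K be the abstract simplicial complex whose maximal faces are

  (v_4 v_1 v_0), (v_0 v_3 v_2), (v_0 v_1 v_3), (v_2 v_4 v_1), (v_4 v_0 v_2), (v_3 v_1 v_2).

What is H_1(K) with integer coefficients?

H_1 ≅ 0.

Take the total order v_0 < v_1 < v_2 < v_3 < v_4 on the vertex set. Then K (dimension 2) consists of the simplices:

  0-simplices (5): [v_0], [v_1], [v_2], [v_3], [v_4]
  1-simplices (9): [v_0,v_1], [v_0,v_2], [v_0,v_3], [v_0,v_4], [v_1,v_2], [v_1,v_3], [v_1,v_4], [v_2,v_3], [v_2,v_4]
  2-simplices (6): [v_0,v_1,v_3], [v_0,v_1,v_4], [v_0,v_2,v_3], [v_0,v_2,v_4], [v_1,v_2,v_3], [v_1,v_2,v_4]

so the chain groups are C_0 ≅ Z^5, C_1 ≅ Z^9, C_2 ≅ Z^6.

Boundary ∂_1: C_1 → C_0 maps an edge to its endpoints' difference, ∂[p,q] = q − p. For instance
  ∂[v_0,v_3] = [v_3] − [v_0].
The 5×9 boundary matrix has rank 4 and Smith normal form diag(1,1,1,1).

∂_2: C_2 → C_1 maps a triangle to the signed sum of its edges. For instance
  ∂[v_0,v_1,v_3] = [v_1,v_3] − [v_0,v_3] + [v_0,v_1],
  ∂[v_1,v_2,v_3] = [v_2,v_3] − [v_1,v_3] + [v_1,v_2].
As a 9×6 matrix over Z this has rank 5, with invariant factors (1,1,1,1,1).

Reading off H_k = ker ∂_k / im ∂_{k+1}:

  H_1: rank ker ∂_1 − rank ∂_2 = (9 − 4) − 5 = 0, and the invariant factors of ∂_2 are all 1, so H_1 ≅ 0.

(K is a triangulation of the 2-sphere S^2.)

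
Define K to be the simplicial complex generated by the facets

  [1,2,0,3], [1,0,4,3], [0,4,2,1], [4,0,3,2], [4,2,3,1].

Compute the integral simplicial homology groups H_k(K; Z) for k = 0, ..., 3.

Fix the vertex order 0 < 1 < 2 < 3 < 4 and write every simplex with vertices in increasing order. Then dim K = 3 and the simplices of K are:

  0-simplices (5): [0], [1], [2], [3], [4]
  1-simplices (10): [0,1], [0,2], [0,3], [0,4], [1,2], [1,3], [1,4], [2,3], [2,4], [3,4]
  2-simplices (10): [0,1,2], [0,1,3], [0,1,4], [0,2,3], [0,2,4], [0,3,4], [1,2,3], [1,2,4], [1,3,4], [2,3,4]
  3-simplices (5): [0,1,2,3], [0,1,2,4], [0,1,3,4], [0,2,3,4], [1,2,3,4]

so the chain groups are C_0 ≅ Z^5, C_1 ≅ Z^10, C_2 ≅ Z^10, C_3 ≅ Z^5.

Boundary ∂_1: C_1 → C_0 maps an edge to its endpoints' difference, ∂[p,q] = q − p. For instance
  ∂[2,3] = [3] − [2].
The 5×10 boundary matrix has rank 4 and Smith normal form diag(1,1,1,1).

Boundary ∂_2: C_2 → C_1 maps a triangle to the signed sum of its edges. For instance
  ∂[2,3,4] = [3,4] − [2,4] + [2,3],
  ∂[0,2,4] = [2,4] − [0,4] + [0,2].
This gives a 10×10 integer matrix of rank 6; reducing to Smith normal form yields diagonal entries (1,1,1,1,1,1).

The boundary map ∂_3: C_3 → C_2 sends each 3-simplex σ to the alternating sum Σ_i (−1)^i (σ with its i-th vertex removed). For instance
  ∂[1,2,3,4] = [2,3,4] − [1,3,4] + [1,2,4] − [1,2,3],
  ∂[0,1,2,3] = [1,2,3] − [0,2,3] + [0,1,3] − [0,1,2].
This gives a 10×5 integer matrix of rank 4; reducing to Smith normal form yields diagonal entries (1,1,1,1).

From H_k ≅ ker(∂_k) / im(∂_{k+1}) we obtain:

  H_0: rank C_0 − rank ∂_1 = 5 − 4 = 1, and the invariant factors of ∂_1 are all 1, so H_0 = Z.
  H_1: rank ker ∂_1 − rank ∂_2 = (10 − 4) − 6 = 0, and the invariant factors of ∂_2 are all 1, so H_1 = 0.
  H_2: rank ker ∂_2 − rank ∂_3 = (10 − 6) − 4 = 0, and the invariant factors of ∂_3 are all 1, so H_2 = 0.
  H_3: rank ker ∂_3 − rank ∂_4 = (5 − 4) − 0 = 1, and there is no ∂_4, so H_3 = Z.

H_0 = Z,  H_1 = 0,  H_2 = 0,  H_3 = Z.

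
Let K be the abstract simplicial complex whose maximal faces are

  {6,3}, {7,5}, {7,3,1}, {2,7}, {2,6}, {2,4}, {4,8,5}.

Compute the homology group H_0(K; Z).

K has 8 vertices, 11 edges, 2 triangles.
rank ∂_0 = 0, rank ∂_1 = 7 ⇒ b_0 = 8 − 0 − 7 = 1; all invariant factors of ∂_1 are 1 so no torsion. So H_0 = Z.

H_0 ≅ Z.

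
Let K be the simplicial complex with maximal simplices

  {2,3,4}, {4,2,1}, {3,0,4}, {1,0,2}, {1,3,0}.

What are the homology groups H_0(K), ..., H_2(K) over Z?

H_0 ≅ Z,  H_1 ≅ Z,  H_2 = 0.

Order the vertices as 0 < 1 < 2 < 3 < 4. Listing each simplex with vertices in this order, K has dimension 2 with simplices:

  0-simplices (5): [0], [1], [2], [3], [4]
  1-simplices (10): [0,1], [0,2], [0,3], [0,4], [1,2], [1,3], [1,4], [2,3], [2,4], [3,4]
  2-simplices (5): [0,1,2], [0,1,3], [0,3,4], [1,2,4], [2,3,4]

so the chain groups are C_0 ≅ Z^5, C_1 ≅ Z^10, C_2 ≅ Z^5.

The boundary map ∂_1: C_1 → C_0 is given by ∂[p,q] = [q] − [p]. For instance
  ∂[1,3] = [3] − [1].
The 5×10 boundary matrix has rank 4 and Smith normal form diag(1,1,1,1).

The boundary map ∂_2: C_2 → C_1 sends each 2-simplex [p,q,r] to [q,r] − [p,r] + [p,q]. For instance
  ∂[2,3,4] = [3,4] − [2,4] + [2,3],
  ∂[0,1,3] = [1,3] − [0,3] + [0,1].
This gives a 10×5 integer matrix of rank 5; reducing to Smith normal form yields diagonal entries (1,1,1,1,1).

Now H_k = ker ∂_k / im ∂_{k+1}, so:

  H_0: rank C_0 − rank ∂_1 = 5 − 4 = 1, and the invariant factors of ∂_1 are all 1, so H_0 ≅ Z.
  H_1: rank ker ∂_1 − rank ∂_2 = (10 − 4) − 5 = 1, and the invariant factors of ∂_2 are all 1, so H_1 ≅ Z.
  H_2: rank ker ∂_2 − rank ∂_3 = (5 − 5) − 0 = 0, and there is no ∂_3, so H_2 ≅ 0.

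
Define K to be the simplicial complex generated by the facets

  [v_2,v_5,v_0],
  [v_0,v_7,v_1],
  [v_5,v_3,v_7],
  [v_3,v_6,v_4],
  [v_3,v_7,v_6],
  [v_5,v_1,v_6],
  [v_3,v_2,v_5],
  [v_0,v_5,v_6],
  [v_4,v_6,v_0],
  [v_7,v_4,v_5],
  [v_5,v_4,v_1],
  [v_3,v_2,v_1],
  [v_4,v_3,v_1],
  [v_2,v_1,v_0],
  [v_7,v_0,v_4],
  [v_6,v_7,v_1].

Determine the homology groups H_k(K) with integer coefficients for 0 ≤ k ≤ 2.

H_0 = Z,  H_1 = Z^2,  H_2 = Z.

K has 8 vertices, 24 edges, 16 triangles.
rank ∂_0 = 0, rank ∂_1 = 7 ⇒ b_0 = 8 − 0 − 7 = 1; all invariant factors of ∂_1 are 1 so no torsion. So H_0 = Z.
rank ∂_1 = 7, rank ∂_2 = 15 ⇒ b_1 = 24 − 7 − 15 = 2; all invariant factors of ∂_2 are 1 so no torsion. So H_1 = Z^2.
rank ∂_2 = 15, rank ∂_3 = 0 ⇒ b_2 = 16 − 15 − 0 = 1. So H_2 = Z.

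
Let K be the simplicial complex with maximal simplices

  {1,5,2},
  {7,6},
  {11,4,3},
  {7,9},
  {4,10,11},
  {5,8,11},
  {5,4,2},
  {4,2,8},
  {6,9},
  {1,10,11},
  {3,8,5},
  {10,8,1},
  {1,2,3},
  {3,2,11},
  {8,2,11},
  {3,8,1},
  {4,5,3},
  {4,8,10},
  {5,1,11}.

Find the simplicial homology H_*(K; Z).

Order the vertices as 1 < 2 < 3 < 4 < 5 < 6 < 7 < 8 < 9 < 10 < 11. Listing each simplex with vertices in this order, K has dimension 2 with simplices:

  0-simplices (11): [1], [2], [3], [4], [5], [6], [7], [8], [9], [10], [11]
  1-simplices (27): (27 of them)
  2-simplices (16): [1,2,3], [1,2,5], [1,3,8], [1,5,11], [1,8,10], [1,10,11], [2,3,11], [2,4,5], [2,4,8], [2,8,11], [3,4,5], [3,4,11], [3,5,8], [4,8,10], [4,10,11], [5,8,11]

Hence C_0 ≅ Z^11, C_1 ≅ Z^27, C_2 ≅ Z^16.

The boundary map ∂_1: C_1 → C_0 is given by ∂[p,q] = [q] − [p]. For instance
  ∂[2,11] = [11] − [2].
As a 11×27 matrix over Z this has rank 9, with invariant factors (1,1,1,1,1,1,1,1,1).

∂_2: C_2 → C_1 maps a triangle to the signed sum of its edges. For instance
  ∂[3,5,8] = [5,8] − [3,8] + [3,5],
  ∂[1,5,11] = [5,11] − [1,11] + [1,5].
The 27×16 boundary matrix has rank 15 and Smith normal form diag(1,1,1,1,1,1,1,1,1,1,1,1,1,1,1).

Reading off H_k = ker ∂_k / im ∂_{k+1}:

  H_0: rank C_0 − rank ∂_1 = 11 − 9 = 2, and the invariant factors of ∂_1 are all 1, so H_0 ≅ Z^2.
  H_1: rank ker ∂_1 − rank ∂_2 = (27 − 9) − 15 = 3, and the invariant factors of ∂_2 are all 1, so H_1 ≅ Z^3.
  H_2: rank ker ∂_2 − rank ∂_3 = (16 − 15) − 0 = 1, and there is no ∂_3, so H_2 ≅ Z.

H_0 = Z^2,  H_1 = Z^3,  H_2 = Z.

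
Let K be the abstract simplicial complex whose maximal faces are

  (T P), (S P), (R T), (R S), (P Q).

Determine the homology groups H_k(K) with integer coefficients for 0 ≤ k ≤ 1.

H_0 ≅ Z,  H_1 ≅ Z.

K has 5 vertices, 5 edges.
rank ∂_0 = 0, rank ∂_1 = 4 ⇒ b_0 = 5 − 0 − 4 = 1; all invariant factors of ∂_1 are 1 so no torsion. So H_0 = Z.
rank ∂_1 = 4, rank ∂_2 = 0 ⇒ b_1 = 5 − 4 − 0 = 1. So H_1 = Z.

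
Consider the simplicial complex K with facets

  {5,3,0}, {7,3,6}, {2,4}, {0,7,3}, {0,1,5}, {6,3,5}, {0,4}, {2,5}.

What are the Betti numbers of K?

b_0 = 1, b_1 = 1, b_2 = 0.

We work with the vertex ordering 0 < 1 < 2 < 3 < 4 < 5 < 6 < 7. The simplices of K, each written with vertices in increasing order, are:

  0-simplices (8): [0], [1], [2], [3], [4], [5], [6], [7]
  1-simplices (13): [0,1], [0,3], [0,4], [0,5], [0,7], [1,5], [2,4], [2,5], [3,5], [3,6], [3,7], [5,6], [6,7]
  2-simplices (5): [0,1,5], [0,3,5], [0,3,7], [3,5,6], [3,6,7]

so the chain groups are C_0 ≅ Z^8, C_1 ≅ Z^13, C_2 ≅ Z^5.

∂_1: C_1 → C_0 is given by ∂[p,q] = [q] − [p].
This gives a 8×13 integer matrix of rank 7; reducing to Smith normal form yields diagonal entries (1,1,1,1,1,1,1).

The boundary map ∂_2: C_2 → C_1 maps a triangle to the signed sum of its edges. For instance
  ∂[0,3,7] = [3,7] − [0,7] + [0,3],
  ∂[0,1,5] = [1,5] − [0,5] + [0,1].
The 13×5 boundary matrix has rank 5 and Smith normal form diag(1,1,1,1,1).

Now H_k = ker ∂_k / im ∂_{k+1}, so:

  H_0: rank C_0 − rank ∂_1 = 8 − 7 = 1, and the invariant factors of ∂_1 are all 1, so H_0 ≅ Z.
  H_1: rank ker ∂_1 − rank ∂_2 = (13 − 7) − 5 = 1, and the invariant factors of ∂_2 are all 1, so H_1 ≅ Z.
  H_2: rank ker ∂_2 − rank ∂_3 = (5 − 5) − 0 = 0, and there is no ∂_3, so H_2 ≅ 0.

Hence the Betti numbers are b_0 = 1, b_1 = 1, b_2 = 0.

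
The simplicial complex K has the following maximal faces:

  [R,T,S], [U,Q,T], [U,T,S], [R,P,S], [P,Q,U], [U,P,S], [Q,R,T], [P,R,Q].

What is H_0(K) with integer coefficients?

H_0 = Z.

Take the total order P < Q < R < S < T < U on the vertex set. Then K (dimension 2) consists of the simplices:

  0-simplices (6): P, Q, R, S, T, U
  1-simplices (12): PQ, PR, PS, PU, QR, QT, QU, RS, RT, ST, SU, TU
  2-simplices (8): PQR, PQU, PRS, PSU, QRT, QTU, RST, STU

so the chain groups are C_0 ≅ Z^6, C_1 ≅ Z^12, C_2 ≅ Z^8.

Boundary ∂_1: C_1 → C_0 sends each edge [p,q] (with p < q) to q − p.
The resulting 6×12 matrix has rank 5, and its Smith normal form has invariant factors (1,1,1,1,1).

∂_2: C_2 → C_1 sends each 2-simplex [p,q,r] to [q,r] − [p,r] + [p,q]. For instance
  ∂QTU = TU − QU + QT,
  ∂RST = ST − RT + RS.
The resulting 12×8 matrix has rank 7, and its Smith normal form has invariant factors (1,1,1,1,1,1,1).

Computing H_k = (kernel of ∂_k) / (image of ∂_{k+1}):

  H_0: rank C_0 − rank ∂_1 = 6 − 5 = 1, and the invariant factors of ∂_1 are all 1, so H_0 ≅ Z.

(K is a triangulation of the 2-sphere S^2.)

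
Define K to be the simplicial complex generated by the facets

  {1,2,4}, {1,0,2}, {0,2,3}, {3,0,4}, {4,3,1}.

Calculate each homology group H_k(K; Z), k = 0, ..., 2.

Order the vertices as 0 < 1 < 2 < 3 < 4. Listing each simplex with vertices in this order, K has dimension 2 with simplices:

  0-simplices (5): [0], [1], [2], [3], [4]
  1-simplices (10): [0,1], [0,2], [0,3], [0,4], [1,2], [1,3], [1,4], [2,3], [2,4], [3,4]
  2-simplices (5): [0,1,2], [0,2,3], [0,3,4], [1,2,4], [1,3,4]

so the chain groups are C_0 ≅ Z^5, C_1 ≅ Z^10, C_2 ≅ Z^5.

∂_1: C_1 → C_0 maps an edge to its endpoints' difference, ∂[p,q] = q − p. For instance
  ∂[1,4] = [4] − [1].
As a 5×10 matrix over Z this has rank 4, with invariant factors (1,1,1,1).

Boundary ∂_2: C_2 → C_1 acts by ∂[p,q,r] = [q,r] − [p,r] + [p,q]. For instance
  ∂[1,2,4] = [2,4] − [1,4] + [1,2],
  ∂[0,1,2] = [1,2] − [0,2] + [0,1].
This gives a 10×5 integer matrix of rank 5; reducing to Smith normal form yields diagonal entries (1,1,1,1,1).

From H_k ≅ ker(∂_k) / im(∂_{k+1}) we obtain:

  H_0: rank C_0 − rank ∂_1 = 5 − 4 = 1, and the invariant factors of ∂_1 are all 1, so H_0 ≅ Z.
  H_1: rank ker ∂_1 − rank ∂_2 = (10 − 4) − 5 = 1, and the invariant factors of ∂_2 are all 1, so H_1 ≅ Z.
  H_2: rank ker ∂_2 − rank ∂_3 = (5 − 5) − 0 = 0, and there is no ∂_3, so H_2 ≅ 0.

(K is a triangulation of the Möbius band.)

H_0 ≅ Z,  H_1 ≅ Z,  H_2 = 0.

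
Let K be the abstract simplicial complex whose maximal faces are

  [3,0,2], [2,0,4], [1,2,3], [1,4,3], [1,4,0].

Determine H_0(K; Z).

We work with the vertex ordering 0 < 1 < 2 < 3 < 4. The simplices of K, each written with vertices in increasing order, are:

  0-simplices (5): [0], [1], [2], [3], [4]
  1-simplices (10): [0,1], [0,2], [0,3], [0,4], [1,2], [1,3], [1,4], [2,3], [2,4], [3,4]
  2-simplices (5): [0,1,4], [0,2,3], [0,2,4], [1,2,3], [1,3,4]

so the chain groups are C_0 ≅ Z^5, C_1 ≅ Z^10, C_2 ≅ Z^5.

∂_1: C_1 → C_0 sends each edge [p,q] (with p < q) to q − p. For instance
  ∂[2,3] = [3] − [2].
The 5×10 boundary matrix has rank 4 and Smith normal form diag(1,1,1,1).

Boundary ∂_2: C_2 → C_1 maps a triangle to the signed sum of its edges. For instance
  ∂[1,2,3] = [2,3] − [1,3] + [1,2],
  ∂[0,2,4] = [2,4] − [0,4] + [0,2].
The 10×5 boundary matrix has rank 5 and Smith normal form diag(1,1,1,1,1).

Computing H_k = (kernel of ∂_k) / (image of ∂_{k+1}):

  H_0: rank C_0 − rank ∂_1 = 5 − 4 = 1, and the invariant factors of ∂_1 are all 1, so H_0 ≅ Z.

H_0 ≅ Z.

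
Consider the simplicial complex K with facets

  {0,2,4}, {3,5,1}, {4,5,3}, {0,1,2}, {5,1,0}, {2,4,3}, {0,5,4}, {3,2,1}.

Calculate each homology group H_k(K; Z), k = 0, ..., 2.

H_0 ≅ Z,  H_1 = 0,  H_2 ≅ Z.

Take the total order 0 < 1 < 2 < 3 < 4 < 5 on the vertex set. Then K (dimension 2) consists of the simplices:

  0-simplices (6): [0], [1], [2], [3], [4], [5]
  1-simplices (12): [0,1], [0,2], [0,4], [0,5], [1,2], [1,3], [1,5], [2,3], [2,4], [3,4], [3,5], [4,5]
  2-simplices (8): [0,1,2], [0,1,5], [0,2,4], [0,4,5], [1,2,3], [1,3,5], [2,3,4], [3,4,5]

so the chain groups are C_0 ≅ Z^6, C_1 ≅ Z^12, C_2 ≅ Z^8.

∂_1: C_1 → C_0 sends each edge [p,q] (with p < q) to q − p. For instance
  ∂[0,4] = [4] − [0].
The resulting 6×12 matrix has rank 5, and its Smith normal form has invariant factors (1,1,1,1,1).

∂_2: C_2 → C_1 maps a triangle to the signed sum of its edges. For instance
  ∂[1,2,3] = [2,3] − [1,3] + [1,2],
  ∂[2,3,4] = [3,4] − [2,4] + [2,3].
The 12×8 boundary matrix has rank 7 and Smith normal form diag(1,1,1,1,1,1,1).

Computing H_k = (kernel of ∂_k) / (image of ∂_{k+1}):

  H_0: rank C_0 − rank ∂_1 = 6 − 5 = 1, and the invariant factors of ∂_1 are all 1, so H_0 = Z.
  H_1: rank ker ∂_1 − rank ∂_2 = (12 − 5) − 7 = 0, and the invariant factors of ∂_2 are all 1, so H_1 = 0.
  H_2: rank ker ∂_2 − rank ∂_3 = (8 − 7) − 0 = 1, and there is no ∂_3, so H_2 = Z.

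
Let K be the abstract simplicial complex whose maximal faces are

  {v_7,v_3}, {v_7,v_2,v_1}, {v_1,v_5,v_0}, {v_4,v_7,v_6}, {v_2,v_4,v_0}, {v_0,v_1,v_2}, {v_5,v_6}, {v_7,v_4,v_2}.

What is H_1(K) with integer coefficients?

H_1 ≅ Z.

Take the total order v_0 < v_1 < v_2 < v_3 < v_4 < v_5 < v_6 < v_7 on the vertex set. Then K (dimension 2) consists of the simplices:

  0-simplices (8): [v_0], [v_1], [v_2], [v_3], [v_4], [v_5], [v_6], [v_7]
  1-simplices (14): [v_0,v_1], [v_0,v_2], [v_0,v_4], [v_0,v_5], [v_1,v_2], [v_1,v_5], [v_1,v_7], [v_2,v_4], [v_2,v_7], [v_3,v_7], [v_4,v_6], [v_4,v_7], [v_5,v_6], [v_6,v_7]
  2-simplices (6): [v_0,v_1,v_2], [v_0,v_1,v_5], [v_0,v_2,v_4], [v_1,v_2,v_7], [v_2,v_4,v_7], [v_4,v_6,v_7]

so the chain groups are C_0 ≅ Z^8, C_1 ≅ Z^14, C_2 ≅ Z^6.

The boundary map ∂_1: C_1 → C_0 sends each edge [p,q] (with p < q) to q − p. For instance
  ∂[v_4,v_6] = [v_6] − [v_4].
As a 8×14 matrix over Z this has rank 7, with invariant factors (1,1,1,1,1,1,1).

The boundary map ∂_2: C_2 → C_1 sends each 2-simplex [p,q,r] to [q,r] − [p,r] + [p,q]. For instance
  ∂[v_2,v_4,v_7] = [v_4,v_7] − [v_2,v_7] + [v_2,v_4],
  ∂[v_0,v_2,v_4] = [v_2,v_4] − [v_0,v_4] + [v_0,v_2].
As a 14×6 matrix over Z this has rank 6, with invariant factors (1,1,1,1,1,1).

From H_k ≅ ker(∂_k) / im(∂_{k+1}) we obtain:

  H_1: rank ker ∂_1 − rank ∂_2 = (14 − 7) − 6 = 1, and the invariant factors of ∂_2 are all 1, so H_1 ≅ Z.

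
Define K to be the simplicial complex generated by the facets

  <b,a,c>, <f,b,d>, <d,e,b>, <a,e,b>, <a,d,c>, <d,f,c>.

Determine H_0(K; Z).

We work with the vertex ordering a < b < c < d < e < f. The simplices of K, each written with vertices in increasing order, are:

  0-simplices (6): a, b, c, d, e, f
  1-simplices (12): ab, ac, ad, ae, bc, bd, be, bf, cd, cf, de, df
  2-simplices (6): abc, abe, acd, bde, bdf, cdf

giving chain groups C_0 ≅ Z^6, C_1 ≅ Z^12, C_2 ≅ Z^6.

∂_1: C_1 → C_0 maps an edge to its endpoints' difference, ∂[p,q] = q − p. For instance
  ∂ad = d − a.
The 6×12 boundary matrix has rank 5 and Smith normal form diag(1,1,1,1,1).

The boundary map ∂_2: C_2 → C_1 maps a triangle to the signed sum of its edges. For instance
  ∂abe = be − ae + ab,
  ∂acd = cd − ad + ac.
This gives a 12×6 integer matrix of rank 6; reducing to Smith normal form yields diagonal entries (1,1,1,1,1,1).

Computing H_k = (kernel of ∂_k) / (image of ∂_{k+1}):

  H_0: rank C_0 − rank ∂_1 = 6 − 5 = 1, and the invariant factors of ∂_1 are all 1, so H_0 = Z.

H_0 = Z.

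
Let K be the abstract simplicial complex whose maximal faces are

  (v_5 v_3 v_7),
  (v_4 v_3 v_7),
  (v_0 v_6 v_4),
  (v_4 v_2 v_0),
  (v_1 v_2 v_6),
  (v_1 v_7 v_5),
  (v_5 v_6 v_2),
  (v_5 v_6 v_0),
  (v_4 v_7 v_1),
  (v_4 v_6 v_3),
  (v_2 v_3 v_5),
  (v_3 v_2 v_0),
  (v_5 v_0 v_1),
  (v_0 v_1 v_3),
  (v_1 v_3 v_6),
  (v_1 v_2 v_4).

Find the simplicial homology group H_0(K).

H_0 ≅ Z.

We work with the vertex ordering v_0 < v_1 < v_2 < v_3 < v_4 < v_5 < v_6 < v_7. The simplices of K, each written with vertices in increasing order, are:

  0-simplices (8): [v_0], [v_1], [v_2], [v_3], [v_4], [v_5], [v_6], [v_7]
  1-simplices (24): (24 of them)
  2-simplices (16): (16 of them)

Hence C_0 ≅ Z^8, C_1 ≅ Z^24, C_2 ≅ Z^16.

The boundary map ∂_1: C_1 → C_0 maps an edge to its endpoints' difference, ∂[p,q] = q − p.
This gives a 8×24 integer matrix of rank 7; reducing to Smith normal form yields diagonal entries (1,1,1,1,1,1,1).

Boundary ∂_2: C_2 → C_1 sends each 2-simplex [p,q,r] to [q,r] − [p,r] + [p,q]. For instance
  ∂[v_0,v_1,v_5] = [v_1,v_5] − [v_0,v_5] + [v_0,v_1],
  ∂[v_1,v_4,v_7] = [v_4,v_7] − [v_1,v_7] + [v_1,v_4].
This gives a 24×16 integer matrix of rank 15; reducing to Smith normal form yields diagonal entries (1,1,1,1,1,1,1,1,1,1,1,1,1,1,1).

Reading off H_k = ker ∂_k / im ∂_{k+1}:

  H_0: rank C_0 − rank ∂_1 = 8 − 7 = 1, and the invariant factors of ∂_1 are all 1, so H_0 ≅ Z.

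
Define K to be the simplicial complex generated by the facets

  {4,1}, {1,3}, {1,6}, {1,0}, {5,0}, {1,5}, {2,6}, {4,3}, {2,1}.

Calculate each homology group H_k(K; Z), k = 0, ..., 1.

Order the vertices as 0 < 1 < 2 < 3 < 4 < 5 < 6. Listing each simplex with vertices in this order, K has dimension 1 with simplices:

  0-simplices (7): [0], [1], [2], [3], [4], [5], [6]
  1-simplices (9): [0,1], [0,5], [1,2], [1,3], [1,4], [1,5], [1,6], [2,6], [3,4]

so the chain groups are C_0 ≅ Z^7, C_1 ≅ Z^9.

Boundary ∂_1: C_1 → C_0 sends each edge [p,q] (with p < q) to q − p.
This gives a 7×9 integer matrix of rank 6; reducing to Smith normal form yields diagonal entries (1,1,1,1,1,1).

From H_k ≅ ker(∂_k) / im(∂_{k+1}) we obtain:

  H_0: rank C_0 − rank ∂_1 = 7 − 6 = 1, and the invariant factors of ∂_1 are all 1, so H_0 = Z.
  H_1: rank ker ∂_1 − rank ∂_2 = (9 − 6) − 0 = 3, and there is no ∂_2, so H_1 = Z^3.

H_0 = Z,  H_1 = Z^3.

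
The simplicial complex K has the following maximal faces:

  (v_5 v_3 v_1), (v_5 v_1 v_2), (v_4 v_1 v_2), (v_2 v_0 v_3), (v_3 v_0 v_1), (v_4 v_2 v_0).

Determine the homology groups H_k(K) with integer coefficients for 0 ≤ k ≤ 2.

H_0 ≅ Z,  H_1 ≅ Z,  H_2 = 0.

K has 6 vertices, 12 edges, 6 triangles.
rank ∂_0 = 0, rank ∂_1 = 5 ⇒ b_0 = 6 − 0 − 5 = 1; all invariant factors of ∂_1 are 1 so no torsion. So H_0 ≅ Z.
rank ∂_1 = 5, rank ∂_2 = 6 ⇒ b_1 = 12 − 5 − 6 = 1; all invariant factors of ∂_2 are 1 so no torsion. So H_1 ≅ Z.
rank ∂_2 = 6, rank ∂_3 = 0 ⇒ b_2 = 6 − 6 − 0 = 0. So H_2 ≅ 0.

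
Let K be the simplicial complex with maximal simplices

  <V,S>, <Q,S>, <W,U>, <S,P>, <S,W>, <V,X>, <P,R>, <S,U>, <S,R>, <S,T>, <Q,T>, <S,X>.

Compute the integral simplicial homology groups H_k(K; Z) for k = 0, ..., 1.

H_0 = Z,  H_1 = Z^4.

Fix the vertex order P < Q < R < S < T < U < V < W < X and write every simplex with vertices in increasing order. Then dim K = 1 and the simplices of K are:

  0-simplices (9): P, Q, R, S, T, U, V, W, X
  1-simplices (12): PR, PS, QS, QT, RS, ST, SU, SV, SW, SX, UW, VX

so the chain groups are C_0 ≅ Z^9, C_1 ≅ Z^12.

The boundary map ∂_1: C_1 → C_0 sends each edge [p,q] (with p < q) to q − p. For instance
  ∂QS = S − Q.
The 9×12 boundary matrix has rank 8 and Smith normal form diag(1,1,1,1,1,1,1,1).

Computing H_k = (kernel of ∂_k) / (image of ∂_{k+1}):

  H_0: rank C_0 − rank ∂_1 = 9 − 8 = 1, and the invariant factors of ∂_1 are all 1, so H_0 = Z.
  H_1: rank ker ∂_1 − rank ∂_2 = (12 − 8) − 0 = 4, and there is no ∂_2, so H_1 = Z^4.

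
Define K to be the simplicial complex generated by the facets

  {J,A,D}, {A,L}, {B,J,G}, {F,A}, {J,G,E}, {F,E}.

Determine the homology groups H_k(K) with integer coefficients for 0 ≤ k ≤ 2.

H_0 = Z,  H_1 = Z,  H_2 = 0.

Order the vertices as A < B < D < E < F < G < J < L. Listing each simplex with vertices in this order, K has dimension 2 with simplices:

  0-simplices (8): A, B, D, E, F, G, J, L
  1-simplices (11): AD, AF, AJ, AL, BG, BJ, DJ, EF, EG, EJ, GJ
  2-simplices (3): ADJ, BGJ, EGJ

Hence C_0 ≅ Z^8, C_1 ≅ Z^11, C_2 ≅ Z^3.

Boundary ∂_1: C_1 → C_0 maps an edge to its endpoints' difference, ∂[p,q] = q − p. For instance
  ∂DJ = J − D.
As a 8×11 matrix over Z this has rank 7, with invariant factors (1,1,1,1,1,1,1).

∂_2: C_2 → C_1 acts by ∂[p,q,r] = [q,r] − [p,r] + [p,q]. For instance
  ∂ADJ = DJ − AJ + AD,
  ∂EGJ = GJ − EJ + EG.
This gives a 11×3 integer matrix of rank 3; reducing to Smith normal form yields diagonal entries (1,1,1).

From H_k ≅ ker(∂_k) / im(∂_{k+1}) we obtain:

  H_0: rank C_0 − rank ∂_1 = 8 − 7 = 1, and the invariant factors of ∂_1 are all 1, so H_0 ≅ Z.
  H_1: rank ker ∂_1 − rank ∂_2 = (11 − 7) − 3 = 1, and the invariant factors of ∂_2 are all 1, so H_1 ≅ Z.
  H_2: rank ker ∂_2 − rank ∂_3 = (3 − 3) − 0 = 0, and there is no ∂_3, so H_2 ≅ 0.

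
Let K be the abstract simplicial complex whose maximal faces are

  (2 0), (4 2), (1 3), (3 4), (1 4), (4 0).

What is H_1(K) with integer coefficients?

Take the total order 0 < 1 < 2 < 3 < 4 on the vertex set. Then K (dimension 1) consists of the simplices:

  0-simplices (5): [0], [1], [2], [3], [4]
  1-simplices (6): [0,2], [0,4], [1,3], [1,4], [2,4], [3,4]

Hence C_0 ≅ Z^5, C_1 ≅ Z^6.

The boundary map ∂_1: C_1 → C_0 is given by ∂[p,q] = [q] − [p].
As a 5×6 matrix over Z this has rank 4, with invariant factors (1,1,1,1).

From H_k ≅ ker(∂_k) / im(∂_{k+1}) we obtain:

  H_1: rank ker ∂_1 − rank ∂_2 = (6 − 4) − 0 = 2, and there is no ∂_2, so H_1 ≅ Z^2.

H_1 ≅ Z^2.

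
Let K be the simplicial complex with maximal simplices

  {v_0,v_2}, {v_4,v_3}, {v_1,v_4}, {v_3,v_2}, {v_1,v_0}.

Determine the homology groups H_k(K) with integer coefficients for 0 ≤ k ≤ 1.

Take the total order v_0 < v_1 < v_2 < v_3 < v_4 on the vertex set. Then K (dimension 1) consists of the simplices:

  0-simplices (5): [v_0], [v_1], [v_2], [v_3], [v_4]
  1-simplices (5): [v_0,v_1], [v_0,v_2], [v_1,v_4], [v_2,v_3], [v_3,v_4]

Hence C_0 ≅ Z^5, C_1 ≅ Z^5.

∂_1: C_1 → C_0 is given by ∂[p,q] = [q] − [p].
As a 5×5 matrix over Z this has rank 4, with invariant factors (1,1,1,1).

Reading off H_k = ker ∂_k / im ∂_{k+1}:

  H_0: rank C_0 − rank ∂_1 = 5 − 4 = 1, and the invariant factors of ∂_1 are all 1, so H_0 = Z.
  H_1: rank ker ∂_1 − rank ∂_2 = (5 − 4) − 0 = 1, and there is no ∂_2, so H_1 = Z.

(K is a triangulation of the circle S^1.)

H_0 ≅ Z,  H_1 ≅ Z.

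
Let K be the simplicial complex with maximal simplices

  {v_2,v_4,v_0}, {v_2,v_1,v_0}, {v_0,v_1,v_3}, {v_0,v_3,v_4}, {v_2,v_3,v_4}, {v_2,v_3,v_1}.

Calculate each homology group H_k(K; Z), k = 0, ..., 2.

H_0 ≅ Z,  H_1 = 0,  H_2 ≅ Z.

K has 5 vertices, 9 edges, 6 triangles.
rank ∂_0 = 0, rank ∂_1 = 4 ⇒ b_0 = 5 − 0 − 4 = 1; all invariant factors of ∂_1 are 1 so no torsion. So H_0 ≅ Z.
rank ∂_1 = 4, rank ∂_2 = 5 ⇒ b_1 = 9 − 4 − 5 = 0; all invariant factors of ∂_2 are 1 so no torsion. So H_1 ≅ 0.
rank ∂_2 = 5, rank ∂_3 = 0 ⇒ b_2 = 6 − 5 − 0 = 1. So H_2 ≅ Z.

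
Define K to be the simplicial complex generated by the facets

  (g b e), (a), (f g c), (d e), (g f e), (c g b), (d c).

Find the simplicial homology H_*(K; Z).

Order the vertices as a < b < c < d < e < f < g. Listing each simplex with vertices in this order, K has dimension 2 with simplices:

  0-simplices (7): a, b, c, d, e, f, g
  1-simplices (10): bc, be, bg, cd, cf, cg, de, ef, eg, fg
  2-simplices (4): bcg, beg, cfg, efg

giving chain groups C_0 ≅ Z^7, C_1 ≅ Z^10, C_2 ≅ Z^4.

The boundary map ∂_1: C_1 → C_0 sends each edge [p,q] (with p < q) to q − p. For instance
  ∂cf = f − c.
As a 7×10 matrix over Z this has rank 5, with invariant factors (1,1,1,1,1).

Boundary ∂_2: C_2 → C_1 sends each 2-simplex [p,q,r] to [q,r] − [p,r] + [p,q]. For instance
  ∂beg = eg − bg + be,
  ∂bcg = cg − bg + bc.
As a 10×4 matrix over Z this has rank 4, with invariant factors (1,1,1,1).

Now H_k = ker ∂_k / im ∂_{k+1}, so:

  H_0: rank C_0 − rank ∂_1 = 7 − 5 = 2, and the invariant factors of ∂_1 are all 1, so H_0 = Z^2.
  H_1: rank ker ∂_1 − rank ∂_2 = (10 − 5) − 4 = 1, and the invariant factors of ∂_2 are all 1, so H_1 = Z.
  H_2: rank ker ∂_2 − rank ∂_3 = (4 − 4) − 0 = 0, and there is no ∂_3, so H_2 = 0.

H_0 ≅ Z^2,  H_1 ≅ Z,  H_2 = 0.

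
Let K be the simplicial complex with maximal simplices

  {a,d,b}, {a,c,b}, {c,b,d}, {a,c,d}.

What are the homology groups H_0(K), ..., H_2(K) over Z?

Fix the vertex order a < b < c < d and write every simplex with vertices in increasing order. Then dim K = 2 and the simplices of K are:

  0-simplices (4): a, b, c, d
  1-simplices (6): ab, ac, ad, bc, bd, cd
  2-simplices (4): abc, abd, acd, bcd

giving chain groups C_0 ≅ Z^4, C_1 ≅ Z^6, C_2 ≅ Z^4.

∂_1: C_1 → C_0 is given by ∂[p,q] = [q] − [p]. For instance
  ∂ab = b − a.
This gives a 4×6 integer matrix of rank 3; reducing to Smith normal form yields diagonal entries (1,1,1).

∂_2: C_2 → C_1 maps a triangle to the signed sum of its edges. For instance
  ∂bcd = cd − bd + bc,
  ∂abd = bd − ad + ab.
The 6×4 boundary matrix has rank 3 and Smith normal form diag(1,1,1).

Now H_k = ker ∂_k / im ∂_{k+1}, so:

  H_0: rank C_0 − rank ∂_1 = 4 − 3 = 1, and the invariant factors of ∂_1 are all 1, so H_0 ≅ Z.
  H_1: rank ker ∂_1 − rank ∂_2 = (6 − 3) − 3 = 0, and the invariant factors of ∂_2 are all 1, so H_1 ≅ 0.
  H_2: rank ker ∂_2 − rank ∂_3 = (4 − 3) − 0 = 1, and there is no ∂_3, so H_2 ≅ Z.

As a check, the Euler characteristic is 4 − 6 + 4 = 2, which agrees with 1 − 0 + 1 = 2.
(K is a triangulation of the 2-sphere S^2.)

H_0 ≅ Z,  H_1 = 0,  H_2 ≅ Z.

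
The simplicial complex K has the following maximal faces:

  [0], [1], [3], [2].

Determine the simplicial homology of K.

K has 4 vertices.
rank ∂_0 = 0, rank ∂_1 = 0 ⇒ b_0 = 4 − 0 − 0 = 4. So H_0 ≅ Z^4.

H_0 ≅ Z^4.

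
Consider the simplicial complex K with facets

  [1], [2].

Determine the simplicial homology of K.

We work with the vertex ordering 1 < 2. The simplices of K, each written with vertices in increasing order, are:

  0-simplices (2): [1], [2]

so the chain groups are C_0 ≅ Z^2.

Reading off H_k = ker ∂_k / im ∂_{k+1}:

  H_0: rank C_0 − rank ∂_1 = 2 − 0 = 2, and there is no ∂_1, so H_0 ≅ Z^2.

(K is a triangulation of a set of 2 points.)

H_0 ≅ Z^2.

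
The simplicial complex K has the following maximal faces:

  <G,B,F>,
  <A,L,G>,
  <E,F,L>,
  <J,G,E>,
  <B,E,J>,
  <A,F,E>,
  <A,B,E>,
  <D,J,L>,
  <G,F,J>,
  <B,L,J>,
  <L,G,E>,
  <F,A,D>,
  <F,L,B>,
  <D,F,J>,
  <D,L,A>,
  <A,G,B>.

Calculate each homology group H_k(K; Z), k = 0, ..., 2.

Order the vertices as A < B < D < E < F < G < J < L. Listing each simplex with vertices in this order, K has dimension 2 with simplices:

  0-simplices (8): A, B, D, E, F, G, J, L
  1-simplices (24): AB, AD, AE, AF, AG, AL, BE, BF, BG, BJ, BL, DF, DJ, DL, EF, EG, EJ, EL, FG, FJ, FL, GJ, GL, JL
  2-simplices (16): ABE, ABG, ADF, ADL, AEF, AGL, BEJ, BFG, BFL, BJL, DFJ, DJL, EFL, EGJ, EGL, FGJ

so the chain groups are C_0 ≅ Z^8, C_1 ≅ Z^24, C_2 ≅ Z^16.

∂_1: C_1 → C_0 maps an edge to its endpoints' difference, ∂[p,q] = q − p. For instance
  ∂BF = F − B.
As a 8×24 matrix over Z this has rank 7, with invariant factors (1,1,1,1,1,1,1).

The boundary map ∂_2: C_2 → C_1 maps a triangle to the signed sum of its edges. For instance
  ∂ADF = DF − AF + AD,
  ∂DFJ = FJ − DJ + DF.
This gives a 24×16 integer matrix of rank 15; reducing to Smith normal form yields diagonal entries (1,1,1,1,1,1,1,1,1,1,1,1,1,1,1).

Computing H_k = (kernel of ∂_k) / (image of ∂_{k+1}):

  H_0: rank C_0 − rank ∂_1 = 8 − 7 = 1, and the invariant factors of ∂_1 are all 1, so H_0 = Z.
  H_1: rank ker ∂_1 − rank ∂_2 = (24 − 7) − 15 = 2, and the invariant factors of ∂_2 are all 1, so H_1 = Z^2.
  H_2: rank ker ∂_2 − rank ∂_3 = (16 − 15) − 0 = 1, and there is no ∂_3, so H_2 = Z.

(K is a triangulation of the torus T^2.)

H_0 = Z,  H_1 = Z^2,  H_2 = Z.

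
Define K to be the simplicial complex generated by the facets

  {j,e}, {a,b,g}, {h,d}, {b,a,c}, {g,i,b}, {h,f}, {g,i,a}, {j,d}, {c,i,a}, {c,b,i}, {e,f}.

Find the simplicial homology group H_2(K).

Take the total order a < b < c < d < e < f < g < h < i < j on the vertex set. Then K (dimension 2) consists of the simplices:

  0-simplices (10): a, b, c, d, e, f, g, h, i, j
  1-simplices (14): ab, ac, ag, ai, bc, bg, bi, ci, dh, dj, ef, ej, fh, gi
  2-simplices (6): abc, abg, aci, agi, bci, bgi

Hence C_0 ≅ Z^10, C_1 ≅ Z^14, C_2 ≅ Z^6.

∂_1: C_1 → C_0 is given by ∂[p,q] = [q] − [p]. For instance
  ∂ai = i − a.
The 10×14 boundary matrix has rank 8 and Smith normal form diag(1,1,1,1,1,1,1,1).

The boundary map ∂_2: C_2 → C_1 sends each 2-simplex [p,q,r] to [q,r] − [p,r] + [p,q]. For instance
  ∂agi = gi − ai + ag,
  ∂aci = ci − ai + ac.
The 14×6 boundary matrix has rank 5 and Smith normal form diag(1,1,1,1,1).

Computing H_k = (kernel of ∂_k) / (image of ∂_{k+1}):

  H_2: rank ker ∂_2 − rank ∂_3 = (6 − 5) − 0 = 1, and there is no ∂_3, so H_2 = Z.

(K is a triangulation of the disjoint union of the circle S^1 and the 2-sphere S^2.)

H_2 = Z.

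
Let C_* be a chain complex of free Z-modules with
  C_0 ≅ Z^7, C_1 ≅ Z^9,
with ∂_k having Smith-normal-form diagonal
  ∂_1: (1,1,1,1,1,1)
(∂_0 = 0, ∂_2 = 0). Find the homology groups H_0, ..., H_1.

H_0: b_0 = 7 − 0 − 6 = 1; torsion from ∂_1 factors > 1: none. So H_0 ≅ Z.
H_1: b_1 = 9 − 6 − 0 = 3; torsion from ∂_2 factors > 1: none. So H_1 ≅ Z^3.

H_0 ≅ Z,  H_1 ≅ Z^3.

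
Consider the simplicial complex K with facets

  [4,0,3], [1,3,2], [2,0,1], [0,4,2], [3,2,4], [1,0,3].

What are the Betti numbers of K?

Order the vertices as 0 < 1 < 2 < 3 < 4. Listing each simplex with vertices in this order, K has dimension 2 with simplices:

  0-simplices (5): [0], [1], [2], [3], [4]
  1-simplices (9): [0,1], [0,2], [0,3], [0,4], [1,2], [1,3], [2,3], [2,4], [3,4]
  2-simplices (6): [0,1,2], [0,1,3], [0,2,4], [0,3,4], [1,2,3], [2,3,4]

Hence C_0 ≅ Z^5, C_1 ≅ Z^9, C_2 ≅ Z^6.

The boundary map ∂_1: C_1 → C_0 sends each edge [p,q] (with p < q) to q − p.
This gives a 5×9 integer matrix of rank 4; reducing to Smith normal form yields diagonal entries (1,1,1,1).

∂_2: C_2 → C_1 maps a triangle to the signed sum of its edges. For instance
  ∂[0,3,4] = [3,4] − [0,4] + [0,3],
  ∂[0,1,2] = [1,2] − [0,2] + [0,1].
As a 9×6 matrix over Z this has rank 5, with invariant factors (1,1,1,1,1).

Computing H_k = (kernel of ∂_k) / (image of ∂_{k+1}):

  H_0: rank C_0 − rank ∂_1 = 5 − 4 = 1, and the invariant factors of ∂_1 are all 1, so H_0 ≅ Z.
  H_1: rank ker ∂_1 − rank ∂_2 = (9 − 4) − 5 = 0, and the invariant factors of ∂_2 are all 1, so H_1 ≅ 0.
  H_2: rank ker ∂_2 − rank ∂_3 = (6 − 5) − 0 = 1, and there is no ∂_3, so H_2 ≅ Z.

Hence the Betti numbers are b_0 = 1, b_1 = 0, b_2 = 1.

b_0 = 1, b_1 = 0, b_2 = 1.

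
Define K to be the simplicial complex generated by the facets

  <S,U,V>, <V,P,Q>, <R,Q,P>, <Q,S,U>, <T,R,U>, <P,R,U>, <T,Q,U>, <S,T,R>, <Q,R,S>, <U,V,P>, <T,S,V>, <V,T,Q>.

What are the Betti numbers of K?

b_0 = 1, b_1 = 0, b_2 = 0.

K has 7 vertices, 18 edges, 12 triangles.
rank ∂_0 = 0, rank ∂_1 = 6 ⇒ b_0 = 7 − 0 − 6 = 1; all invariant factors of ∂_1 are 1 so no torsion. So H_0 ≅ Z.
rank ∂_1 = 6, rank ∂_2 = 12 ⇒ b_1 = 18 − 6 − 12 = 0; ∂_2 has invariant factor(s) [2] giving torsion. So H_1 ≅ Z/2Z.
rank ∂_2 = 12, rank ∂_3 = 0 ⇒ b_2 = 12 − 12 − 0 = 0. So H_2 ≅ 0.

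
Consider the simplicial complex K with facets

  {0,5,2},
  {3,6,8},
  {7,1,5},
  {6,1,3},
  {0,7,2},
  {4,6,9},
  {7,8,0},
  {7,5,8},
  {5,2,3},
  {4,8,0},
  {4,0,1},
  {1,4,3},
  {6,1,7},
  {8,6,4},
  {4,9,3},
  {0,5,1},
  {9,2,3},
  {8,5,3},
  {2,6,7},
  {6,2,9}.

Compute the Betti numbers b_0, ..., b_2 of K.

Order the vertices as 0 < 1 < 2 < 3 < 4 < 5 < 6 < 7 < 8 < 9. Listing each simplex with vertices in this order, K has dimension 2 with simplices:

  0-simplices (10): [0], [1], [2], [3], [4], [5], [6], [7], [8], [9]
  1-simplices (30): (30 of them)
  2-simplices (20): (20 of them)

so the chain groups are C_0 ≅ Z^10, C_1 ≅ Z^30, C_2 ≅ Z^20.

∂_1: C_1 → C_0 is given by ∂[p,q] = [q] − [p]. For instance
  ∂[0,4] = [4] − [0].
The resulting 10×30 matrix has rank 9, and its Smith normal form has invariant factors (1,1,1,1,1,1,1,1,1).

The boundary map ∂_2: C_2 → C_1 sends each 2-simplex [p,q,r] to [q,r] − [p,r] + [p,q]. For instance
  ∂[5,7,8] = [7,8] − [5,8] + [5,7],
  ∂[1,3,4] = [3,4] − [1,4] + [1,3].
As a 30×20 matrix over Z this has rank 20, with invariant factors (1,1,1,1,1,1,1,1,1,1,1,1,1,1,1,1,1,1,1,2).

From H_k ≅ ker(∂_k) / im(∂_{k+1}) we obtain:

  H_0: rank C_0 − rank ∂_1 = 10 − 9 = 1, and the invariant factors of ∂_1 are all 1, so H_0 ≅ Z.
  H_1: rank ker ∂_1 − rank ∂_2 = (30 − 9) − 20 = 1, and ∂_2 has invariant factor 2 > 1, so H_1 ≅ Z ⊕ Z/2Z.
  H_2: rank ker ∂_2 − rank ∂_3 = (20 − 20) − 0 = 0, and there is no ∂_3, so H_2 ≅ 0.

As a check, the Euler characteristic is 10 − 30 + 20 = 0, which agrees with 1 − 1 + 0 = 0.

Hence the Betti numbers are b_0 = 1, b_1 = 1, b_2 = 0.

b_0 = 1, b_1 = 1, b_2 = 0.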